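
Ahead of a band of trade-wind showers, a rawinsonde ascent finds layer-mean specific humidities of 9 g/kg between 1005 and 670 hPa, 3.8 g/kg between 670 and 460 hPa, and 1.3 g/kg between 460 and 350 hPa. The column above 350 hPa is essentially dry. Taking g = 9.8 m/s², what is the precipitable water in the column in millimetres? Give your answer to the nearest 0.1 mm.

PW ≈ 40.4 mm

Precipitable water is the column-integrated vapour mass per unit area: PW = (1/g) Σ q̄ Δp, with q in kg/kg and Δp in Pa (1 kg/m² of water = 1 mm).
Layer 1005–670 hPa: Δp = 335 hPa = 33500 Pa, q̄ = 0.009 kg/kg → 0.009 × 33500 / 9.8 = 30.77 mm
Layer 670–460 hPa: Δp = 210 hPa = 21000 Pa, q̄ = 0.0038 kg/kg → 0.0038 × 21000 / 9.8 = 8.14 mm
Layer 460–350 hPa: Δp = 110 hPa = 11000 Pa, q̄ = 0.0013 kg/kg → 0.0013 × 11000 / 9.8 = 1.46 mm
PW = 30.77 + 8.14 + 1.46 = 40.37 ≈ 40.4 mm.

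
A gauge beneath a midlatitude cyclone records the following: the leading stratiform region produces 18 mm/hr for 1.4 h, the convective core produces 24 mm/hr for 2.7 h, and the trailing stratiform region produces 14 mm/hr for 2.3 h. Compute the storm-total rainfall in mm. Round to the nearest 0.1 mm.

Total = Σ Rᵢ Δtᵢ = 18 × 1.4 + 24 × 2.7 + 14 × 2.3
      = 25.2 + 64.8 + 32.2 = 122.2 mm.

total ≈ 122.2 mm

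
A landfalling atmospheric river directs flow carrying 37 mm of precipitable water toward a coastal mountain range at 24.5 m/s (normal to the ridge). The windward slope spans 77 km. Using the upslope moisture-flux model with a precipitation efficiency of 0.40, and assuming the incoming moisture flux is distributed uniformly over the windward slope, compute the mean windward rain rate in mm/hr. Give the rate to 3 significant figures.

Incoming column moisture flux per unit ridge length: F = V × PW = 24.5 × 37 = 906.5 mm·m/s.
Spread over the 77 km slope with efficiency ε = 0.40: R = ε·F/W = 0.40 × 906.5 / 77000 m = 4.709e-03 mm/s.
R = 4.709e-03 × 3600 = 17.0 mm/hr.

R ≈ 17.0 mm/hr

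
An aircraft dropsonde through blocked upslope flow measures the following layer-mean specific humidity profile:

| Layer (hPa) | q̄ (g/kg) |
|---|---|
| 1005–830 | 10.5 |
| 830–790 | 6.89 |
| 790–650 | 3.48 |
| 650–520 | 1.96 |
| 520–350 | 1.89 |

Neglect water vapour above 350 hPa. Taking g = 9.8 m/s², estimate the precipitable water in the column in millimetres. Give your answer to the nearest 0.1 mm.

PW ≈ 32.4 mm

Precipitable water is the column-integrated vapour mass per unit area: PW = (1/g) Σ q̄ Δp, with q in kg/kg and Δp in Pa (1 kg/m² of water = 1 mm).
Layer 1005–830 hPa: Δp = 175 hPa = 17500 Pa, q̄ = 0.0105 kg/kg → 0.0105 × 17500 / 9.8 = 18.75 mm
Layer 830–790 hPa: Δp = 40 hPa = 4000 Pa, q̄ = 0.00689 kg/kg → 0.00689 × 4000 / 9.8 = 2.81 mm
Layer 790–650 hPa: Δp = 140 hPa = 14000 Pa, q̄ = 0.00348 kg/kg → 0.00348 × 14000 / 9.8 = 4.97 mm
Layer 650–520 hPa: Δp = 130 hPa = 13000 Pa, q̄ = 0.00196 kg/kg → 0.00196 × 13000 / 9.8 = 2.60 mm
Layer 520–350 hPa: Δp = 170 hPa = 17000 Pa, q̄ = 0.00189 kg/kg → 0.00189 × 17000 / 9.8 = 3.28 mm
PW = 18.75 + 2.81 + 4.97 + 2.60 + 3.28 = 32.41 ≈ 32.4 mm.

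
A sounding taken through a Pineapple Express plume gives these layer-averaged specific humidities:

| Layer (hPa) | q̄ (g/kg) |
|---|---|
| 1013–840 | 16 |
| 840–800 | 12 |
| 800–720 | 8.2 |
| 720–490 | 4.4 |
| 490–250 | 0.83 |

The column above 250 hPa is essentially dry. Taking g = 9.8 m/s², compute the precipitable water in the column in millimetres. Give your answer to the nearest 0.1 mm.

PW ≈ 52.2 mm

Precipitable water is the column-integrated vapour mass per unit area: PW = (1/g) Σ q̄ Δp, with q in kg/kg and Δp in Pa (1 kg/m² of water = 1 mm).
Layer 1013–840 hPa: Δp = 173 hPa = 17300 Pa, q̄ = 0.016 kg/kg → 0.016 × 17300 / 9.8 = 28.24 mm
Layer 840–800 hPa: Δp = 40 hPa = 4000 Pa, q̄ = 0.012 kg/kg → 0.012 × 4000 / 9.8 = 4.90 mm
Layer 800–720 hPa: Δp = 80 hPa = 8000 Pa, q̄ = 0.0082 kg/kg → 0.0082 × 8000 / 9.8 = 6.69 mm
Layer 720–490 hPa: Δp = 230 hPa = 23000 Pa, q̄ = 0.0044 kg/kg → 0.0044 × 23000 / 9.8 = 10.33 mm
Layer 490–250 hPa: Δp = 240 hPa = 24000 Pa, q̄ = 0.00083 kg/kg → 0.00083 × 24000 / 9.8 = 2.03 mm
PW = 28.24 + 4.90 + 6.69 + 10.33 + 2.03 = 52.19 ≈ 52.2 mm.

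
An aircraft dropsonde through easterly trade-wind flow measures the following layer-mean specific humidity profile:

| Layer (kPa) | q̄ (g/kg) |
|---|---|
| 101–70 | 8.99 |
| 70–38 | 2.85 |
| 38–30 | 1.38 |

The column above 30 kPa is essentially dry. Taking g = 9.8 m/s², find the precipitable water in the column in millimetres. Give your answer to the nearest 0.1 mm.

PW ≈ 38.9 mm

Precipitable water is the column-integrated vapour mass per unit area: PW = (1/g) Σ q̄ Δp, with q in kg/kg and Δp in Pa (1 kg/m² of water = 1 mm).
Layer 101–70 kPa: Δp = 310 hPa = 31000 Pa, q̄ = 0.00899 kg/kg → 0.00899 × 31000 / 9.8 = 28.44 mm
Layer 70–38 kPa: Δp = 320 hPa = 32000 Pa, q̄ = 0.00285 kg/kg → 0.00285 × 32000 / 9.8 = 9.31 mm
Layer 38–30 kPa: Δp = 80 hPa = 8000 Pa, q̄ = 0.00138 kg/kg → 0.00138 × 8000 / 9.8 = 1.13 mm
PW = 28.44 + 9.31 + 1.13 = 38.88 ≈ 38.9 mm.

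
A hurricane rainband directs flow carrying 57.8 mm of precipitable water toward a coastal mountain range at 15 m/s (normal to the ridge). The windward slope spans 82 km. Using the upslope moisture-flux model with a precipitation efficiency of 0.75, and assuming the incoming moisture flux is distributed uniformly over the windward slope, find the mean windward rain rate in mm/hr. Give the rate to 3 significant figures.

R ≈ 28.5 mm/hr

Incoming column moisture flux per unit ridge length: F = V × PW = 15 × 57.8 = 867 mm·m/s.
Spread over the 82 km slope with efficiency ε = 0.75: R = ε·F/W = 0.75 × 867 / 82000 m = 7.930e-03 mm/s.
R = 7.930e-03 × 3600 = 28.5 mm/hr.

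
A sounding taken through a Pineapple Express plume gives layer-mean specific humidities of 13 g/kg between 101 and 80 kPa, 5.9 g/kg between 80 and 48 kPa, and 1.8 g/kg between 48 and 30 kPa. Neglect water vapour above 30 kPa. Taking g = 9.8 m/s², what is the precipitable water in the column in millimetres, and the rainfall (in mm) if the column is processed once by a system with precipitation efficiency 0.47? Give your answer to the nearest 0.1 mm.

Precipitable water is the column-integrated vapour mass per unit area: PW = (1/g) Σ q̄ Δp, with q in kg/kg and Δp in Pa (1 kg/m² of water = 1 mm).
Layer 101–80 kPa: Δp = 210 hPa = 21000 Pa, q̄ = 0.013 kg/kg → 0.013 × 21000 / 9.8 = 27.86 mm
Layer 80–48 kPa: Δp = 320 hPa = 32000 Pa, q̄ = 0.0059 kg/kg → 0.0059 × 32000 / 9.8 = 19.27 mm
Layer 48–30 kPa: Δp = 180 hPa = 18000 Pa, q̄ = 0.0018 kg/kg → 0.0018 × 18000 / 9.8 = 3.31 mm
PW = 27.86 + 19.27 + 3.31 = 50.44 ≈ 50.4 mm.
Rainfall = ε × PW = 0.47 × 50.4 = 23.7 mm.

PW ≈ 50.4 mm; rainfall ≈ 23.7 mm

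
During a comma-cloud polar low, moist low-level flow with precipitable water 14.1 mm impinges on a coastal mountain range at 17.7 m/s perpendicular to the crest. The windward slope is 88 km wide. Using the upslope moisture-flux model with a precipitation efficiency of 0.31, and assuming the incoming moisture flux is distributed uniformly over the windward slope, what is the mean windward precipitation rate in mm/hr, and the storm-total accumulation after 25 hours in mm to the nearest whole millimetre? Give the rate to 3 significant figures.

R ≈ 3.17 mm/hr; total ≈ 79 mm

Incoming column moisture flux per unit ridge length: F = V × PW = 17.7 × 14.1 = 249.57 mm·m/s.
Spread over the 88 km slope with efficiency ε = 0.31: R = ε·F/W = 0.31 × 249.57 / 88000 m = 8.792e-04 mm/s.
R = 8.792e-04 × 3600 = 3.17 mm/hr.
Over 25 h: total = 3.17 × 25 = 79.25 ≈ 79 mm.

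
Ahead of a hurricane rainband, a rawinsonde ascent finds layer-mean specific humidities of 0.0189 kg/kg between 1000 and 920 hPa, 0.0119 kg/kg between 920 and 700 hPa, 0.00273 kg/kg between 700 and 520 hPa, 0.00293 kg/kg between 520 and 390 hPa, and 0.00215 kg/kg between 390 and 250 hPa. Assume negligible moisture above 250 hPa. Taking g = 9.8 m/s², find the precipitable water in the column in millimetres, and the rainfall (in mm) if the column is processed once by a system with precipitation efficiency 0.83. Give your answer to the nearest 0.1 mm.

PW ≈ 54.1 mm; rainfall ≈ 44.9 mm

Precipitable water is the column-integrated vapour mass per unit area: PW = (1/g) Σ q̄ Δp, with q in kg/kg and Δp in Pa (1 kg/m² of water = 1 mm).
Layer 1000–920 hPa: Δp = 80 hPa = 8000 Pa, q̄ = 0.0189 kg/kg → 0.0189 × 8000 / 9.8 = 15.43 mm
Layer 920–700 hPa: Δp = 220 hPa = 22000 Pa, q̄ = 0.0119 kg/kg → 0.0119 × 22000 / 9.8 = 26.71 mm
Layer 700–520 hPa: Δp = 180 hPa = 18000 Pa, q̄ = 0.00273 kg/kg → 0.00273 × 18000 / 9.8 = 5.01 mm
Layer 520–390 hPa: Δp = 130 hPa = 13000 Pa, q̄ = 0.00293 kg/kg → 0.00293 × 13000 / 9.8 = 3.89 mm
Layer 390–250 hPa: Δp = 140 hPa = 14000 Pa, q̄ = 0.00215 kg/kg → 0.00215 × 14000 / 9.8 = 3.07 mm
PW = 15.43 + 26.71 + 5.01 + 3.89 + 3.07 = 54.11 ≈ 54.1 mm.
Rainfall = ε × PW = 0.83 × 54.1 = 44.9 mm.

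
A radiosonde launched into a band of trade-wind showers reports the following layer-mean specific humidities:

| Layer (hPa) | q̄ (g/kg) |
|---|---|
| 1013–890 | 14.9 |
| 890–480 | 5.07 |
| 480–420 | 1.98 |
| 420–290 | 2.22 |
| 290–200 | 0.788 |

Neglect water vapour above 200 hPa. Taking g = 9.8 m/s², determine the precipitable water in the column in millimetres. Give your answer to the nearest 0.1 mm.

PW ≈ 44.8 mm

Precipitable water is the column-integrated vapour mass per unit area: PW = (1/g) Σ q̄ Δp, with q in kg/kg and Δp in Pa (1 kg/m² of water = 1 mm).
Layer 1013–890 hPa: Δp = 123 hPa = 12300 Pa, q̄ = 0.0149 kg/kg → 0.0149 × 12300 / 9.8 = 18.70 mm
Layer 890–480 hPa: Δp = 410 hPa = 41000 Pa, q̄ = 0.00507 kg/kg → 0.00507 × 41000 / 9.8 = 21.21 mm
Layer 480–420 hPa: Δp = 60 hPa = 6000 Pa, q̄ = 0.00198 kg/kg → 0.00198 × 6000 / 9.8 = 1.21 mm
Layer 420–290 hPa: Δp = 130 hPa = 13000 Pa, q̄ = 0.00222 kg/kg → 0.00222 × 13000 / 9.8 = 2.94 mm
Layer 290–200 hPa: Δp = 90 hPa = 9000 Pa, q̄ = 0.000788 kg/kg → 0.000788 × 9000 / 9.8 = 0.72 mm
PW = 18.70 + 21.21 + 1.21 + 2.94 + 0.72 = 44.78 ≈ 44.8 mm.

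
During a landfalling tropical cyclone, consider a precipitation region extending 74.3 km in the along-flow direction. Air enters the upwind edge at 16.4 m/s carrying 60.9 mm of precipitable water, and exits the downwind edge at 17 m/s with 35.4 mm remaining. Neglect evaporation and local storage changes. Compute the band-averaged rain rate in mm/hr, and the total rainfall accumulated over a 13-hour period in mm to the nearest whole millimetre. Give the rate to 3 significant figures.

R ≈ 19.2 mm/hr; total ≈ 250 mm

Column moisture flux per unit crosswind length is F = V × PW.
Inflow: F_in = 16.4 × 60.9 = 998.76 mm·m/s
Outflow: F_out = 17 × 35.4 = 601.8 mm·m/s
Steady-state rate R = (F_in − F_out)/L = (998.76 − 601.8) / 74300 m = 5.343e-03 mm/s.
R = 5.343e-03 × 3600 = 19.2 mm/hr.
Over 13 h: total = 19.2 × 13 = 249.6 ≈ 250 mm.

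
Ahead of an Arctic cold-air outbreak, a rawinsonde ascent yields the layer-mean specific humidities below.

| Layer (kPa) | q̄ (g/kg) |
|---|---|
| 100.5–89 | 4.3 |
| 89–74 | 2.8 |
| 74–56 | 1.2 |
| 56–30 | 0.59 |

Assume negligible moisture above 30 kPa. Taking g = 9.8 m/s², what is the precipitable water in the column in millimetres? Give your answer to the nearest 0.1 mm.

Precipitable water is the column-integrated vapour mass per unit area: PW = (1/g) Σ q̄ Δp, with q in kg/kg and Δp in Pa (1 kg/m² of water = 1 mm).
Layer 100.5–89 kPa: Δp = 115 hPa = 11500 Pa, q̄ = 0.0043 kg/kg → 0.0043 × 11500 / 9.8 = 5.05 mm
Layer 89–74 kPa: Δp = 150 hPa = 15000 Pa, q̄ = 0.0028 kg/kg → 0.0028 × 15000 / 9.8 = 4.29 mm
Layer 74–56 kPa: Δp = 180 hPa = 18000 Pa, q̄ = 0.0012 kg/kg → 0.0012 × 18000 / 9.8 = 2.20 mm
Layer 56–30 kPa: Δp = 260 hPa = 26000 Pa, q̄ = 0.00059 kg/kg → 0.00059 × 26000 / 9.8 = 1.57 mm
PW = 5.05 + 4.29 + 2.20 + 1.57 = 13.11 ≈ 13.1 mm.

PW ≈ 13.1 mm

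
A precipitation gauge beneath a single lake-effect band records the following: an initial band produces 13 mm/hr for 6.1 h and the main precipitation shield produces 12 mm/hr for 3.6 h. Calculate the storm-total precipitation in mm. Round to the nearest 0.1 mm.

total ≈ 122.5 mm

Total = Σ Rᵢ Δtᵢ = 13 × 6.1 + 12 × 3.6
      = 79.3 + 43.2 = 122.5 mm.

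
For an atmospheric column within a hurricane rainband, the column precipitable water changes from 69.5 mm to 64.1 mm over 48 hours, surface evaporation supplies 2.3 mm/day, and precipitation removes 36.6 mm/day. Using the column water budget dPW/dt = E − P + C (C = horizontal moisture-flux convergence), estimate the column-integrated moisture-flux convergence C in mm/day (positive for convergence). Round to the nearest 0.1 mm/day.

C ≈ 31.6 mm/day

dPW/dt = (64.1 − 69.5) mm / (48/24 day) = -2.700 mm/day.
C = dPW/dt − E + P = (-2.700) − 2.3 + 36.6 = 31.6 mm/day.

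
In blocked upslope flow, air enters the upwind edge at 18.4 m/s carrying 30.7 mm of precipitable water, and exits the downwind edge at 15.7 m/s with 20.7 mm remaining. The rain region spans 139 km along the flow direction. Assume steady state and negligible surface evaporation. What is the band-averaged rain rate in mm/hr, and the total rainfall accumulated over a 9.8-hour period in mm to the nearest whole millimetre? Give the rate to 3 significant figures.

Column moisture flux per unit crosswind length is F = V × PW.
Inflow: F_in = 18.4 × 30.7 = 564.88 mm·m/s
Outflow: F_out = 15.7 × 20.7 = 324.99 mm·m/s
Steady-state rate R = (F_in − F_out)/L = (564.88 − 324.99) / 139000 m = 1.726e-03 mm/s.
R = 1.726e-03 × 3600 = 6.21 mm/hr.
Over 9.8 h: total = 6.21 × 9.8 = 60.858 ≈ 61 mm.

R ≈ 6.21 mm/hr; total ≈ 61 mm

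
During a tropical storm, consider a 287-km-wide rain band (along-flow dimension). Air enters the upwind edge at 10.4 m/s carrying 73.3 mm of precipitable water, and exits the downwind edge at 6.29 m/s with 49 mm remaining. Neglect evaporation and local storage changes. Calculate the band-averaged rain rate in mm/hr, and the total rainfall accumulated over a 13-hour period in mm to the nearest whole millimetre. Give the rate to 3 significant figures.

R ≈ 5.70 mm/hr; total ≈ 74 mm

Column moisture flux per unit crosswind length is F = V × PW.
Inflow: F_in = 10.4 × 73.3 = 762.32 mm·m/s
Outflow: F_out = 6.29 × 49 = 308.21 mm·m/s
Steady-state rate R = (F_in − F_out)/L = (762.32 − 308.21) / 287000 m = 1.582e-03 mm/s.
R = 1.582e-03 × 3600 = 5.70 mm/hr.
Over 13 h: total = 5.70 × 13 = 74.1 ≈ 74 mm.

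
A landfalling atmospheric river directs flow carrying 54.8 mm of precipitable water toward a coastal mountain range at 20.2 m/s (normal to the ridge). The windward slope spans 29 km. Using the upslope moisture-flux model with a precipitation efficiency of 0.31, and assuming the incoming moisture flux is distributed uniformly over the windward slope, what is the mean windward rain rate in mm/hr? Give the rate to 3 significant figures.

R ≈ 42.6 mm/hr

Incoming column moisture flux per unit ridge length: F = V × PW = 20.2 × 54.8 = 1106.96 mm·m/s.
Spread over the 29 km slope with efficiency ε = 0.31: R = ε·F/W = 0.31 × 1106.96 / 29000 m = 1.183e-02 mm/s.
R = 1.183e-02 × 3600 = 42.6 mm/hr.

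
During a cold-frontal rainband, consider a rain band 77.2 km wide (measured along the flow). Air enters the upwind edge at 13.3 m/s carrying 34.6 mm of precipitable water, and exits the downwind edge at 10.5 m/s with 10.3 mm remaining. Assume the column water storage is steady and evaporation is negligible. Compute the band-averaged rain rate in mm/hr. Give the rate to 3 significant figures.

Column moisture flux per unit crosswind length is F = V × PW.
Inflow: F_in = 13.3 × 34.6 = 460.18 mm·m/s
Outflow: F_out = 10.5 × 10.3 = 108.15 mm·m/s
Steady-state rate R = (F_in − F_out)/L = (460.18 − 108.15) / 77200 m = 4.560e-03 mm/s.
R = 4.560e-03 × 3600 = 16.4 mm/hr.

R ≈ 16.4 mm/hr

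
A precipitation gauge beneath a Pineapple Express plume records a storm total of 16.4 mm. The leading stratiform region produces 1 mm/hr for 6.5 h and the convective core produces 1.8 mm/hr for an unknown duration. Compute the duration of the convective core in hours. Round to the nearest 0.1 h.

duration ≈ 5.5 h

Known phases: 1 × 6.5 = 6.5 mm.
Remaining depth = 16.4 − 6.5 = 9.9 mm.
Duration = 9.9 / 1.8 = 5.5 h.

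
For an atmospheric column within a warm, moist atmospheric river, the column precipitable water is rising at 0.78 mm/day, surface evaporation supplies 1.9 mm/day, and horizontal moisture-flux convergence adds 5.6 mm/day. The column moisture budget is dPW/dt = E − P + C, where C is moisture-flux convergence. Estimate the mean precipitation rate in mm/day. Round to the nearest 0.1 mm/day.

P ≈ 6.7 mm/day

dPW/dt = +0.78 mm/day.
P = E + C − dPW/dt = 1.9 + (5.6) − (+0.78) = 6.7 mm/day.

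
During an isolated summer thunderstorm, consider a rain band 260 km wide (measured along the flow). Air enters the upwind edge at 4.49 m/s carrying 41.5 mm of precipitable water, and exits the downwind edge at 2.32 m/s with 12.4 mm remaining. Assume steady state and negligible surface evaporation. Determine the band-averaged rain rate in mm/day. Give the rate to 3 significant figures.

R ≈ 52.4 mm/day

Column moisture flux per unit crosswind length is F = V × PW.
Inflow: F_in = 4.49 × 41.5 = 186.335 mm·m/s
Outflow: F_out = 2.32 × 12.4 = 28.768 mm·m/s
Steady-state rate R = (F_in − F_out)/L = (186.335 − 28.768) / 260000 m = 6.060e-04 mm/s.
R = 6.060e-04 × 3600 × 24 = 52.4 mm/day.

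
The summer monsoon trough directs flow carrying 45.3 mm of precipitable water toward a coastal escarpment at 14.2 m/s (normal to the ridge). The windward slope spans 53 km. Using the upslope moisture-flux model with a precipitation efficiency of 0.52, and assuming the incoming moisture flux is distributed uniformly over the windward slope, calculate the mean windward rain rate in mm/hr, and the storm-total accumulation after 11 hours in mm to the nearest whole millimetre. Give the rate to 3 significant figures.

R ≈ 22.7 mm/hr; total ≈ 250 mm

Incoming column moisture flux per unit ridge length: F = V × PW = 14.2 × 45.3 = 643.26 mm·m/s.
Spread over the 53 km slope with efficiency ε = 0.52: R = ε·F/W = 0.52 × 643.26 / 53000 m = 6.311e-03 mm/s.
R = 6.311e-03 × 3600 = 22.7 mm/hr.
Over 11 h: total = 22.7 × 11 = 249.7 ≈ 250 mm.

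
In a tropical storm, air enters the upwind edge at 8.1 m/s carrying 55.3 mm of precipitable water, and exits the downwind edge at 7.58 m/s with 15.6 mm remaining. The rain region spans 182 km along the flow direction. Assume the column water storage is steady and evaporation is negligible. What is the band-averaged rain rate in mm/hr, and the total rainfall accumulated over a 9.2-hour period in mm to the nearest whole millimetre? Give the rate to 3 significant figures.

Column moisture flux per unit crosswind length is F = V × PW.
Inflow: F_in = 8.1 × 55.3 = 447.93 mm·m/s
Outflow: F_out = 7.58 × 15.6 = 118.248 mm·m/s
Steady-state rate R = (F_in − F_out)/L = (447.93 − 118.248) / 182000 m = 1.811e-03 mm/s.
R = 1.811e-03 × 3600 = 6.52 mm/hr.
Over 9.2 h: total = 6.52 × 9.2 = 59.984 ≈ 60 mm.

R ≈ 6.52 mm/hr; total ≈ 60 mm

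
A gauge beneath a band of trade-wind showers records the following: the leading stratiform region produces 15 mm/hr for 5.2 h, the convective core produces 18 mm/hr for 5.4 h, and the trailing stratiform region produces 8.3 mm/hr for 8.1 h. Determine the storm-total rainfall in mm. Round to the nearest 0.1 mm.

Total = Σ Rᵢ Δtᵢ = 15 × 5.2 + 18 × 5.4 + 8.3 × 8.1
      = 78 + 97.2 + 67.23 = 242.4 mm.

total ≈ 242.4 mm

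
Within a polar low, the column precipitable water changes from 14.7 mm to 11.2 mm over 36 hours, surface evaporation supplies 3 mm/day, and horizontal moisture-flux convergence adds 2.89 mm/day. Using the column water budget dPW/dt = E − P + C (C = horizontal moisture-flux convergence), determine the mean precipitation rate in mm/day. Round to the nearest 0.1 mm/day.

dPW/dt = (11.2 − 14.7) mm / (36/24 day) = -2.333 mm/day.
P = E + C − dPW/dt = 3 + (2.89) − (-2.333) = 8.2 mm/day.

P ≈ 8.2 mm/day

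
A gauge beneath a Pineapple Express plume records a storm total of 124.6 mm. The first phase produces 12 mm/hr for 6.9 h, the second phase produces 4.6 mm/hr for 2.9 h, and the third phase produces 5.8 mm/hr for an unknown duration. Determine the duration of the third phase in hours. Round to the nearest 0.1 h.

Known phases: 12 × 6.9 + 4.6 × 2.9 = 82.8 + 13.34 = 96.14 mm.
Remaining depth = 124.6 − 96.14 = 28.46 mm.
Duration = 28.46 / 5.8 = 4.9 h.

duration ≈ 4.9 h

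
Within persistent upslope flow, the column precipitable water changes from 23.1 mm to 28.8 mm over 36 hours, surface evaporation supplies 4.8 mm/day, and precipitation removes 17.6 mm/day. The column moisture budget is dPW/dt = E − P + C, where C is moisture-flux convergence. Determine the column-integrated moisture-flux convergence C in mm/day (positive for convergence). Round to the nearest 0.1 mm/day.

dPW/dt = (28.8 − 23.1) mm / (36/24 day) = +3.800 mm/day.
C = dPW/dt − E + P = (+3.800) − 4.8 + 17.6 = 16.6 mm/day.

C ≈ 16.6 mm/day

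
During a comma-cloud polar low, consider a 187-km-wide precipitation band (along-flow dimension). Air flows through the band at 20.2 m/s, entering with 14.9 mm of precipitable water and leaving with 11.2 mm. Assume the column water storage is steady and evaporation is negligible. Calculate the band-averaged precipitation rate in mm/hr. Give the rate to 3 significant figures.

R ≈ 1.44 mm/hr

Column moisture flux per unit crosswind length is F = V × PW.
Inflow: F_in = 20.2 × 14.9 = 300.98 mm·m/s
Outflow: F_out = 20.2 × 11.2 = 226.24 mm·m/s
Steady-state rate R = (F_in − F_out)/L = (300.98 − 226.24) / 187000 m = 3.997e-04 mm/s.
R = 3.997e-04 × 3600 = 1.44 mm/hr.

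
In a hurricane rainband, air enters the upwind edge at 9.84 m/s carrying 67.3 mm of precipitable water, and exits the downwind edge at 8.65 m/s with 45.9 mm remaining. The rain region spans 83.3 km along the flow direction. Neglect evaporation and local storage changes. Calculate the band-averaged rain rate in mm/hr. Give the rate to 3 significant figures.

R ≈ 11.5 mm/hr

Column moisture flux per unit crosswind length is F = V × PW.
Inflow: F_in = 9.84 × 67.3 = 662.232 mm·m/s
Outflow: F_out = 8.65 × 45.9 = 397.035 mm·m/s
Steady-state rate R = (F_in − F_out)/L = (662.232 − 397.035) / 83300 m = 3.184e-03 mm/s.
R = 3.184e-03 × 3600 = 11.5 mm/hr.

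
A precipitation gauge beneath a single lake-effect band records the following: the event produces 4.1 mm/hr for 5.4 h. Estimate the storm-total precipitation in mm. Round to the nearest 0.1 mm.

Total = Σ Rᵢ Δtᵢ = 4.1 × 5.4
      = 22.14 = 22.1 mm.

total ≈ 22.1 mm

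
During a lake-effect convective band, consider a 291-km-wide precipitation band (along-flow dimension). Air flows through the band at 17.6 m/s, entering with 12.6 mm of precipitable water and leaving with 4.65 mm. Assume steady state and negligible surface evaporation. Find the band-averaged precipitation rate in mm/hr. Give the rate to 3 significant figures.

Column moisture flux per unit crosswind length is F = V × PW.
Inflow: F_in = 17.6 × 12.6 = 221.76 mm·m/s
Outflow: F_out = 17.6 × 4.65 = 81.84 mm·m/s
Steady-state rate R = (F_in − F_out)/L = (221.76 − 81.84) / 291000 m = 4.808e-04 mm/s.
R = 4.808e-04 × 3600 = 1.73 mm/hr.

R ≈ 1.73 mm/hr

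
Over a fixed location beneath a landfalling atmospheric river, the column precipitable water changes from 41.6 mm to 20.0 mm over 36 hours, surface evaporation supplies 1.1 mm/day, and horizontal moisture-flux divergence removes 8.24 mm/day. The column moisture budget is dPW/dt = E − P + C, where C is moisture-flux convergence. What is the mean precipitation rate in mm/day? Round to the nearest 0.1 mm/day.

dPW/dt = (20.0 − 41.6) mm / (36/24 day) = -14.400 mm/day.
P = E + C − dPW/dt = 1.1 + (-8.24) − (-14.400) = 7.3 mm/day.

P ≈ 7.3 mm/day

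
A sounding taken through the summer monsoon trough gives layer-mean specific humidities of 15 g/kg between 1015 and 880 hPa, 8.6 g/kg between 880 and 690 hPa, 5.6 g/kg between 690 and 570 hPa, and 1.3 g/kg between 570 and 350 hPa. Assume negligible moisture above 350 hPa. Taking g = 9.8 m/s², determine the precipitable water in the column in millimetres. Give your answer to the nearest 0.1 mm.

PW ≈ 47.1 mm

Precipitable water is the column-integrated vapour mass per unit area: PW = (1/g) Σ q̄ Δp, with q in kg/kg and Δp in Pa (1 kg/m² of water = 1 mm).
Layer 1015–880 hPa: Δp = 135 hPa = 13500 Pa, q̄ = 0.015 kg/kg → 0.015 × 13500 / 9.8 = 20.66 mm
Layer 880–690 hPa: Δp = 190 hPa = 19000 Pa, q̄ = 0.0086 kg/kg → 0.0086 × 19000 / 9.8 = 16.67 mm
Layer 690–570 hPa: Δp = 120 hPa = 12000 Pa, q̄ = 0.0056 kg/kg → 0.0056 × 12000 / 9.8 = 6.86 mm
Layer 570–350 hPa: Δp = 220 hPa = 22000 Pa, q̄ = 0.0013 kg/kg → 0.0013 × 22000 / 9.8 = 2.92 mm
PW = 20.66 + 16.67 + 6.86 + 2.92 = 47.11 ≈ 47.1 mm.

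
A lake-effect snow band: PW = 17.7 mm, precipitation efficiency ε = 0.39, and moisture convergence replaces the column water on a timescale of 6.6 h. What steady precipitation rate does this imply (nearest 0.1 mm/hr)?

Each overturning extracts ε × PW = 0.39 × 17.7 = 6.903 mm.
Rate = ε·PW / τ = 6.903 / 6.6 h = 1.0 mm/hr.

R ≈ 1.0 mm/hr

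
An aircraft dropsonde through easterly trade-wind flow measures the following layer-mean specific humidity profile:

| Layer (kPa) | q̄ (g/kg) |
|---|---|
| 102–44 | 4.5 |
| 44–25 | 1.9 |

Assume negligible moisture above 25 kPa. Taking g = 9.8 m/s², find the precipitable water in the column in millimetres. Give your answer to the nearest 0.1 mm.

PW ≈ 30.3 mm

Precipitable water is the column-integrated vapour mass per unit area: PW = (1/g) Σ q̄ Δp, with q in kg/kg and Δp in Pa (1 kg/m² of water = 1 mm).
Layer 102–44 kPa: Δp = 580 hPa = 58000 Pa, q̄ = 0.0045 kg/kg → 0.0045 × 58000 / 9.8 = 26.63 mm
Layer 44–25 kPa: Δp = 190 hPa = 19000 Pa, q̄ = 0.0019 kg/kg → 0.0019 × 19000 / 9.8 = 3.68 mm
PW = 26.63 + 3.68 = 30.31 ≈ 30.3 mm.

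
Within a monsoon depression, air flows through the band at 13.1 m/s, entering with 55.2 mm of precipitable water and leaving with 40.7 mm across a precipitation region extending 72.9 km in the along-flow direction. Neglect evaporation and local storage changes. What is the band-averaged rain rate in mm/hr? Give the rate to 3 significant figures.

R ≈ 9.38 mm/hr

Column moisture flux per unit crosswind length is F = V × PW.
Inflow: F_in = 13.1 × 55.2 = 723.12 mm·m/s
Outflow: F_out = 13.1 × 40.7 = 533.17 mm·m/s
Steady-state rate R = (F_in − F_out)/L = (723.12 − 533.17) / 72900 m = 2.606e-03 mm/s.
R = 2.606e-03 × 3600 = 9.38 mm/hr.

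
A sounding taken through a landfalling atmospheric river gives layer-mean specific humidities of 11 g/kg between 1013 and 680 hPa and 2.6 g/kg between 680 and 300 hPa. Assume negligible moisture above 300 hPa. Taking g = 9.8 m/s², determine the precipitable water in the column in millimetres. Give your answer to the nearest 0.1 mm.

PW ≈ 47.5 mm

Precipitable water is the column-integrated vapour mass per unit area: PW = (1/g) Σ q̄ Δp, with q in kg/kg and Δp in Pa (1 kg/m² of water = 1 mm).
Layer 1013–680 hPa: Δp = 333 hPa = 33300 Pa, q̄ = 0.011 kg/kg → 0.011 × 33300 / 9.8 = 37.38 mm
Layer 680–300 hPa: Δp = 380 hPa = 38000 Pa, q̄ = 0.0026 kg/kg → 0.0026 × 38000 / 9.8 = 10.08 mm
PW = 37.38 + 10.08 = 47.46 ≈ 47.5 mm.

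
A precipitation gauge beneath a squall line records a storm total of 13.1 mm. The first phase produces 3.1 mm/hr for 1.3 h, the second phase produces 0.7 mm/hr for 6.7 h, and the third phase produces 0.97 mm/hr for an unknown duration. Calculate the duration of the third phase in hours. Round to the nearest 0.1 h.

duration ≈ 4.5 h

Known phases: 3.1 × 1.3 + 0.7 × 6.7 = 4.03 + 4.69 = 8.72 mm.
Remaining depth = 13.1 − 8.72 = 4.38 mm.
Duration = 4.38 / 0.97 = 4.5 h.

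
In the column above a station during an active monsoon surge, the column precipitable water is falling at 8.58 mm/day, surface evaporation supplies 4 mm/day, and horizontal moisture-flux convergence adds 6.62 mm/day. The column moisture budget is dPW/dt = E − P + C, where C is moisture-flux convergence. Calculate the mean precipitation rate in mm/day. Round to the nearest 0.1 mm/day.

P ≈ 19.2 mm/day

dPW/dt = -8.58 mm/day.
P = E + C − dPW/dt = 4 + (6.62) − (-8.58) = 19.2 mm/day.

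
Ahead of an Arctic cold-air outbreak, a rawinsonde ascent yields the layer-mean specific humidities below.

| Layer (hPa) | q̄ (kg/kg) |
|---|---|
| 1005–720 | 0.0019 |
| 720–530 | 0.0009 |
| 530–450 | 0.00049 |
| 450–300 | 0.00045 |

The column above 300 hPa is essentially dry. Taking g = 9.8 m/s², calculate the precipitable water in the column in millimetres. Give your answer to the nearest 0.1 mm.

Precipitable water is the column-integrated vapour mass per unit area: PW = (1/g) Σ q̄ Δp, with q in kg/kg and Δp in Pa (1 kg/m² of water = 1 mm).
Layer 1005–720 hPa: Δp = 285 hPa = 28500 Pa, q̄ = 0.0019 kg/kg → 0.0019 × 28500 / 9.8 = 5.53 mm
Layer 720–530 hPa: Δp = 190 hPa = 19000 Pa, q̄ = 0.0009 kg/kg → 0.0009 × 19000 / 9.8 = 1.74 mm
Layer 530–450 hPa: Δp = 80 hPa = 8000 Pa, q̄ = 0.00049 kg/kg → 0.00049 × 8000 / 9.8 = 0.40 mm
Layer 450–300 hPa: Δp = 150 hPa = 15000 Pa, q̄ = 0.00045 kg/kg → 0.00045 × 15000 / 9.8 = 0.69 mm
PW = 5.53 + 1.74 + 0.40 + 0.69 = 8.36 ≈ 8.4 mm.

PW ≈ 8.4 mm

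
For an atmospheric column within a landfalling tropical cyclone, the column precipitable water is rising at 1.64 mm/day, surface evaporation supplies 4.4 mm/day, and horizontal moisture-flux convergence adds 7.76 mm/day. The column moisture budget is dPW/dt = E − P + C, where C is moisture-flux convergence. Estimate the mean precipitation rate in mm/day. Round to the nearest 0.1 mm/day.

P ≈ 10.5 mm/day

dPW/dt = +1.64 mm/day.
P = E + C − dPW/dt = 4.4 + (7.76) − (+1.64) = 10.5 mm/day.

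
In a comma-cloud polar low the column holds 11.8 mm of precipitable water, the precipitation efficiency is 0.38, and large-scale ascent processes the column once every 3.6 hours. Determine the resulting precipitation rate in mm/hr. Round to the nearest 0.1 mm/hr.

Each overturning extracts ε × PW = 0.38 × 11.8 = 4.484 mm.
Rate = ε·PW / τ = 4.484 / 3.6 h = 1.2 mm/hr.

R ≈ 1.2 mm/hr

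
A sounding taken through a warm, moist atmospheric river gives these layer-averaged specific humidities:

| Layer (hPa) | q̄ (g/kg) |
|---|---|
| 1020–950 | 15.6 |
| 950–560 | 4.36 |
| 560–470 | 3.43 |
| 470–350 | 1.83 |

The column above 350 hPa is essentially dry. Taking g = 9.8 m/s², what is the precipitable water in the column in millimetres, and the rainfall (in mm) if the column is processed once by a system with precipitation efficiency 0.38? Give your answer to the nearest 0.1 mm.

PW ≈ 33.9 mm; rainfall ≈ 12.9 mm

Precipitable water is the column-integrated vapour mass per unit area: PW = (1/g) Σ q̄ Δp, with q in kg/kg and Δp in Pa (1 kg/m² of water = 1 mm).
Layer 1020–950 hPa: Δp = 70 hPa = 7000 Pa, q̄ = 0.0156 kg/kg → 0.0156 × 7000 / 9.8 = 11.14 mm
Layer 950–560 hPa: Δp = 390 hPa = 39000 Pa, q̄ = 0.00436 kg/kg → 0.00436 × 39000 / 9.8 = 17.35 mm
Layer 560–470 hPa: Δp = 90 hPa = 9000 Pa, q̄ = 0.00343 kg/kg → 0.00343 × 9000 / 9.8 = 3.15 mm
Layer 470–350 hPa: Δp = 120 hPa = 12000 Pa, q̄ = 0.00183 kg/kg → 0.00183 × 12000 / 9.8 = 2.24 mm
PW = 11.14 + 17.35 + 3.15 + 2.24 = 33.88 ≈ 33.9 mm.
Rainfall = ε × PW = 0.38 × 33.9 = 12.9 mm.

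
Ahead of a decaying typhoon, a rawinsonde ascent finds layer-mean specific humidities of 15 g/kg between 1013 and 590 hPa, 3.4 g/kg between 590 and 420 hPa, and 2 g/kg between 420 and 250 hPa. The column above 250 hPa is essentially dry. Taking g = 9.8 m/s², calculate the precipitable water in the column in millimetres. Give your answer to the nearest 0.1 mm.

PW ≈ 74.1 mm

Precipitable water is the column-integrated vapour mass per unit area: PW = (1/g) Σ q̄ Δp, with q in kg/kg and Δp in Pa (1 kg/m² of water = 1 mm).
Layer 1013–590 hPa: Δp = 423 hPa = 42300 Pa, q̄ = 0.015 kg/kg → 0.015 × 42300 / 9.8 = 64.74 mm
Layer 590–420 hPa: Δp = 170 hPa = 17000 Pa, q̄ = 0.0034 kg/kg → 0.0034 × 17000 / 9.8 = 5.90 mm
Layer 420–250 hPa: Δp = 170 hPa = 17000 Pa, q̄ = 0.002 kg/kg → 0.002 × 17000 / 9.8 = 3.47 mm
PW = 64.74 + 5.90 + 3.47 = 74.11 ≈ 74.1 mm.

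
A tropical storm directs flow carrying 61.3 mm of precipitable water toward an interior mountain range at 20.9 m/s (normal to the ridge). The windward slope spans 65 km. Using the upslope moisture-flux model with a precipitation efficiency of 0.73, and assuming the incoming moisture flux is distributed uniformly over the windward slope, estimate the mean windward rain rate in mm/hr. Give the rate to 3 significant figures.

Incoming column moisture flux per unit ridge length: F = V × PW = 20.9 × 61.3 = 1281.17 mm·m/s.
Spread over the 65 km slope with efficiency ε = 0.73: R = ε·F/W = 0.73 × 1281.17 / 65000 m = 1.439e-02 mm/s.
R = 1.439e-02 × 3600 = 51.8 mm/hr.

R ≈ 51.8 mm/hr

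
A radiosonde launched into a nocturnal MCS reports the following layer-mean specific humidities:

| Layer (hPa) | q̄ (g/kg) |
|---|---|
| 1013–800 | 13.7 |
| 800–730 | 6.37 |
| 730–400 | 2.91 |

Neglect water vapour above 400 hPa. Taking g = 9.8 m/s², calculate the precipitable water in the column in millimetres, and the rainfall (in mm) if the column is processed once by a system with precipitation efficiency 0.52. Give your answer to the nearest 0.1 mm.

PW ≈ 44.1 mm; rainfall ≈ 22.9 mm

Precipitable water is the column-integrated vapour mass per unit area: PW = (1/g) Σ q̄ Δp, with q in kg/kg and Δp in Pa (1 kg/m² of water = 1 mm).
Layer 1013–800 hPa: Δp = 213 hPa = 21300 Pa, q̄ = 0.0137 kg/kg → 0.0137 × 21300 / 9.8 = 29.78 mm
Layer 800–730 hPa: Δp = 70 hPa = 7000 Pa, q̄ = 0.00637 kg/kg → 0.00637 × 7000 / 9.8 = 4.55 mm
Layer 730–400 hPa: Δp = 330 hPa = 33000 Pa, q̄ = 0.00291 kg/kg → 0.00291 × 33000 / 9.8 = 9.80 mm
PW = 29.78 + 4.55 + 9.80 = 44.13 ≈ 44.1 mm.
Rainfall = ε × PW = 0.52 × 44.1 = 22.9 mm.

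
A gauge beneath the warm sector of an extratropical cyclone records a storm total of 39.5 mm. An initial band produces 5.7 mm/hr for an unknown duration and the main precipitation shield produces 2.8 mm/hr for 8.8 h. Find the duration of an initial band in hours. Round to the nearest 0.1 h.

duration ≈ 2.6 h

Known phases: 2.8 × 8.8 = 24.64 mm.
Remaining depth = 39.5 − 24.64 = 14.86 mm.
Duration = 14.86 / 5.7 = 2.6 h.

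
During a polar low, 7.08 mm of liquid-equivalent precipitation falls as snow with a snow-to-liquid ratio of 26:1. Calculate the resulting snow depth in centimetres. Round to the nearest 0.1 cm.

snow depth ≈ 18.4 cm

Snow depth = liquid × ratio = 7.08 mm × 26 = 184.08 mm = 18.4 cm.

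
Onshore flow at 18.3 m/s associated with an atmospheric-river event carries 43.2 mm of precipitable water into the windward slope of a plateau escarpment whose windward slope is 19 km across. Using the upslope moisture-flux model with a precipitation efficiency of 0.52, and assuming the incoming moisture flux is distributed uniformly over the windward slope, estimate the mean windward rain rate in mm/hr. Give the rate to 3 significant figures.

Incoming column moisture flux per unit ridge length: F = V × PW = 18.3 × 43.2 = 790.56 mm·m/s.
Spread over the 19 km slope with efficiency ε = 0.52: R = ε·F/W = 0.52 × 790.56 / 19000 m = 2.164e-02 mm/s.
R = 2.164e-02 × 3600 = 77.9 mm/hr.

R ≈ 77.9 mm/hr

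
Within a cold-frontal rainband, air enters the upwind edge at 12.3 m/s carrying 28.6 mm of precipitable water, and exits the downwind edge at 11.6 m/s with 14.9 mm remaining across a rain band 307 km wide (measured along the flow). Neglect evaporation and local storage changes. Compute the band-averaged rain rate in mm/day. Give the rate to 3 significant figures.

Column moisture flux per unit crosswind length is F = V × PW.
Inflow: F_in = 12.3 × 28.6 = 351.78 mm·m/s
Outflow: F_out = 11.6 × 14.9 = 172.84 mm·m/s
Steady-state rate R = (F_in − F_out)/L = (351.78 − 172.84) / 307000 m = 5.829e-04 mm/s.
R = 5.829e-04 × 3600 × 24 = 50.4 mm/day.

R ≈ 50.4 mm/day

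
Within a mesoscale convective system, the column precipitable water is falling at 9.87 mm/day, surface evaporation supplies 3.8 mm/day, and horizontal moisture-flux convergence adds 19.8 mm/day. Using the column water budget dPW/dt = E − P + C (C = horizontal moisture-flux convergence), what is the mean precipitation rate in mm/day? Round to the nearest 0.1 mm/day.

P ≈ 33.5 mm/day

dPW/dt = -9.87 mm/day.
P = E + C − dPW/dt = 3.8 + (19.8) − (-9.87) = 33.5 mm/day.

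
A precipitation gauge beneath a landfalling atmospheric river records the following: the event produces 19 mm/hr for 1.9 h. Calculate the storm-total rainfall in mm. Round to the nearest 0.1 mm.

total ≈ 36.1 mm

Total = Σ Rᵢ Δtᵢ = 19 × 1.9
      = 36.1 = 36.1 mm.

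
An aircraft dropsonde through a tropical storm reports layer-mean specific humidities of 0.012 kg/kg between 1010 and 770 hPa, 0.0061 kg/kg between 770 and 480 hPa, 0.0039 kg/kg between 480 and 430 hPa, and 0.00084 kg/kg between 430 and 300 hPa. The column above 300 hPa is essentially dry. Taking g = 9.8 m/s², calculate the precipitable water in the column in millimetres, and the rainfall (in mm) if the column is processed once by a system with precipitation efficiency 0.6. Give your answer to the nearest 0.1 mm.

PW ≈ 50.5 mm; rainfall ≈ 30.3 mm

Precipitable water is the column-integrated vapour mass per unit area: PW = (1/g) Σ q̄ Δp, with q in kg/kg and Δp in Pa (1 kg/m² of water = 1 mm).
Layer 1010–770 hPa: Δp = 240 hPa = 24000 Pa, q̄ = 0.012 kg/kg → 0.012 × 24000 / 9.8 = 29.39 mm
Layer 770–480 hPa: Δp = 290 hPa = 29000 Pa, q̄ = 0.0061 kg/kg → 0.0061 × 29000 / 9.8 = 18.05 mm
Layer 480–430 hPa: Δp = 50 hPa = 5000 Pa, q̄ = 0.0039 kg/kg → 0.0039 × 5000 / 9.8 = 1.99 mm
Layer 430–300 hPa: Δp = 130 hPa = 13000 Pa, q̄ = 0.00084 kg/kg → 0.00084 × 13000 / 9.8 = 1.11 mm
PW = 29.39 + 18.05 + 1.99 + 1.11 = 50.54 ≈ 50.5 mm.
Rainfall = ε × PW = 0.6 × 50.5 = 30.3 mm.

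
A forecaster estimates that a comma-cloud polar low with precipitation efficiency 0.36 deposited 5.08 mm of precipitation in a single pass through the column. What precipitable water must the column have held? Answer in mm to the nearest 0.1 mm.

PW ≈ 14.1 mm

PW = precipitation / ε = 5.08 / 0.36 = 14.1 mm.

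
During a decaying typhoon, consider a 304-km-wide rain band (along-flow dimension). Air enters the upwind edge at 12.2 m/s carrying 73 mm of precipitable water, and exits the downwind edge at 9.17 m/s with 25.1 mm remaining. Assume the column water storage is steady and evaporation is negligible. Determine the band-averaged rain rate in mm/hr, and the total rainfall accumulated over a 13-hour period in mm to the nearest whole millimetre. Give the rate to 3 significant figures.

R ≈ 7.82 mm/hr; total ≈ 102 mm

Column moisture flux per unit crosswind length is F = V × PW.
Inflow: F_in = 12.2 × 73 = 890.6 mm·m/s
Outflow: F_out = 9.17 × 25.1 = 230.167 mm·m/s
Steady-state rate R = (F_in − F_out)/L = (890.6 − 230.167) / 304000 m = 2.172e-03 mm/s.
R = 2.172e-03 × 3600 = 7.82 mm/hr.
Over 13 h: total = 7.82 × 13 = 101.66 ≈ 102 mm.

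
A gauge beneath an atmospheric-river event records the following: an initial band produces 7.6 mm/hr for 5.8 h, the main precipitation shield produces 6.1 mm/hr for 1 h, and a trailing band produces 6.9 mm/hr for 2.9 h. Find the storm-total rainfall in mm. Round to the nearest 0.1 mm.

Total = Σ Rᵢ Δtᵢ = 7.6 × 5.8 + 6.1 × 1 + 6.9 × 2.9
      = 44.08 + 6.1 + 20.01 = 70.2 mm.

total ≈ 70.2 mm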